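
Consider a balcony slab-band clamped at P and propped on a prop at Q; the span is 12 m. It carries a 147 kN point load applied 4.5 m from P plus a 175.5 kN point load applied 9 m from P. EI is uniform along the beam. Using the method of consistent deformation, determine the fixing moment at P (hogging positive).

M_P = 582.7 kN·m

Remove the prop at Q; the released (primary) structure is a cantilever built in at P.
Free-end deflection of the primary structure under the applied loading (downward +):
  point load 147 at a = 4.5: Pa²(3L − a)/(6EI) = 15628/EI
  point load 175.5 at a = 9: Pa²(3L − a)/(6EI) = 63970/EI
  δ_0 = 79598/EI
Tip deflection under a unit load at Q: L³/(3EI) = 576/EI.
Compatibility at Q: δ_0 − R_Q·δ_{QQ} = 0, so R_Q = 79598/576 = 138.2 kN.
Moment equilibrium about P: M_P = Σ(load moments about P) − R_Q·L = 2241 − 138.2×12 = 582.7 kN·m.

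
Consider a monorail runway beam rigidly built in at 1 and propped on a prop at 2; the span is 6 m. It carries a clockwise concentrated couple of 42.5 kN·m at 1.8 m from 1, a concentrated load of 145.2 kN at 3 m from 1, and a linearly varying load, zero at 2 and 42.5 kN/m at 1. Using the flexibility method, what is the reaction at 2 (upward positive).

Release the roller at 2. Primary structure: cantilever fixed at 1.
Downward deflection at the released point 2 due to the loads:
  clockwise couple 42.5 at a = 1.8: M₀a(2L − a)/(2EI) = 390.1/EI
  point load 145.2 at a = 3: Pa²(3L − a)/(6EI) = 3267/EI
  triangular load, peak 42.5 at the fixed end: w₀L⁴/(30EI) = 1836/EI
  δ_0 = 5493/EI
Flexibility coefficient — unit upward force at 2: δ_{22} = L³/(3EI) = 72/EI.
The prop prevents deflection at 2: R_2 = δ_0/δ_{22} = 5493/72 = 76.29 kN.

R_2 = 76.29 kN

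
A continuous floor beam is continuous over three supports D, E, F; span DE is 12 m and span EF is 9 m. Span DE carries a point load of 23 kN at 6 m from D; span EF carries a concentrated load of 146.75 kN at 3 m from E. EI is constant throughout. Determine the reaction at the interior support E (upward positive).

R_E = 135.5 kN

Insert a hinge at E; M_E is the redundant, and each span becomes simply supported.
End slopes at the hinge E, treating each span as simply supported:
  span DE: point load 23 at a = 6: Pab(L + a)/(6LEI) = 207/EI
  span EF: point load 146.75 at a = 3: Pab(L + b)/(6LEI) = 733.8/EI
  relative rotation θ_0 = (207 + 733.8)/EI = 940.8/EI
A unit hogging moment at E produces rotation L₁/(3EI) + L₂/(3EI) = 7/EI.
Compatibility: M_E·(L₁+L₂)/(3EI) = θ_0, giving M_E = 134.4 kN·m (hogging).
Span DE, ΣM about D with M_E applied at E: R_E^{DE}·12 = 138 + 134.4, so R_E^{DE} = 22.7 kN and R_D = 23 − 22.7 = 0.3006 kN.
Span EF, ΣM about F: R_E^{EF}·9 = 880.5 + 134.4, so R_E^{EF} = 112.8 kN and R_F = 146.8 − 112.8 = 33.98 kN.
R_E = 22.7 + 112.8 = 135.5 kN.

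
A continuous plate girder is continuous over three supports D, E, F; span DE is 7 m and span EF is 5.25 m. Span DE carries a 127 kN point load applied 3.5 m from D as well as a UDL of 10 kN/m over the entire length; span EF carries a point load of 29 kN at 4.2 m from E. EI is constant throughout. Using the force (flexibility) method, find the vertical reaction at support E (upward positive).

Take M_E as the redundant. Released structure: two simple spans DE and EF with a hinge at E.
Rotations at E on the released spans (each span's end-slope, ×1/EI):
  span DE: point load 127 at a = 3.5: Pab(L + a)/(6LEI) = 388.9/EI
  span DE: UDL 10: wL³/(24EI) = 142.9/EI
  span EF: point load 29 at a = 4.2: Pab(L + b)/(6LEI) = 25.58/EI
  relative rotation θ_0 = (531.9 + 25.58)/EI = 557.4/EI
A unit hogging moment at E produces rotation L₁/(3EI) + L₂/(3EI) = 4.083/EI.
Slope continuity at E: θ_0 = M_E·4.083/EI, so M_E = 557.4/4.083 = 136.5 kN·m (hogging).
Span DE, ΣM about D with M_E applied at E: R_E^{DE}·7 = 689.5 + 136.5, so R_E^{DE} = 118 kN and R_D = 197 − 118 = 79 kN.
Span EF, ΣM about F: R_E^{EF}·5.25 = 30.45 + 136.5, so R_E^{EF} = 31.8 kN and R_F = 29 − 31.8 = -2.803 kN.
R_E = 118 + 31.8 = 149.8 kN.

R_E = 149.8 kN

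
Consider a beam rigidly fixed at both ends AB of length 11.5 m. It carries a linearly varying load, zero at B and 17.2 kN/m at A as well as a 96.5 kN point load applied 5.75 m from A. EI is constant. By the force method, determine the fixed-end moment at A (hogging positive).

Release both end moments; the primary structure is a simply-supported span AB with redundants M_A and M_B.
On the primary (simply-supported) span, the end slopes from the loading are:
  at A: triangular load, peak 17.2: w₀L³/(45EI) = 581.3/EI
  at B: triangular load, peak 17.2: 7w₀L³/(360EI) = 508.6/EI
  at A: point load 96.5 at a = 5.75: Pab(L + b)/(6LEI) = 797.6/EI
  at B: point load 96.5 at a = 5.75: Pab(L + a)/(6LEI) = 797.6/EI
  θ_A0 = 1379/EI,  θ_B0 = 1306/EI
Flexibility coefficients: a unit moment at one end gives L/(3EI) there and L/(6EI) at the far end, so f₁₁ = f₂₂ = 3.833/EI and f₁₂ = f₂₁ = 1.917/EI.
Compatibility — zero rotation at each built-in end:
  3.833 M_A + 1.917 M_B = 1379
  1.917 M_A + 3.833 M_B = 1306
Solving the pair gives M_A = 252.5 kN·m and M_B = 214.5 kN·m (hogging).

M_A = 252.5 kN·m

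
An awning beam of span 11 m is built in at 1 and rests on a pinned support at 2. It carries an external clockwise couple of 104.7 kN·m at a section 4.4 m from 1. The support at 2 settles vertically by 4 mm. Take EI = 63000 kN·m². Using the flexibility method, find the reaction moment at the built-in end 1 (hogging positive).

Release the roller at 2. Primary structure: cantilever fixed at 1.
Deflection at 2 on the released cantilever, summing each load's contribution:
  clockwise couple 104.7 at a = 4.4: M₀a(2L − a)/(2EI) = 4054/EI
Tip deflection under a unit load at 2: L³/(3EI) = 443.7/EI.
With EI = 63000 kN·m²: δ_0 = 0.064349 m and δ_{22} = 0.007042 m/kN.
Compatibility — the beam at 2 must follow the support down by 0.004 m: δ_0 − R_2·δ_{22} = 0.004, so R_2 = (0.064349 − 0.004)/0.007042 = 8.569 kN.
Moment equilibrium about 1: M_1 = Σ(load moments about 1) − R_2·L = 104.7 − 8.569×11 = 10.44 kN·m.

M_1 = 10.44 kN·m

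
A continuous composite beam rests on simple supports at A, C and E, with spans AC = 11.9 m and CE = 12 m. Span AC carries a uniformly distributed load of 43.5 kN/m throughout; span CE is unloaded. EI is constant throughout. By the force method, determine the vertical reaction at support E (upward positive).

Release continuity at C by inserting a hinge; the redundant is the internal moment M_C. The primary structure is two simply-supported spans AC and CE.
Discontinuity in slope at C on the released structure — sum the simple-span end rotations:
  span AC: UDL 43.5: wL³/(24EI) = 3054/EI
  relative rotation θ_0 = (3054 + 0)/EI = 3054/EI
A unit hogging moment at C produces rotation L₁/(3EI) + L₂/(3EI) = 7.967/EI.
Slope continuity at C: θ_0 = M_C·7.967/EI, so M_C = 3054/7.967 = 383.4 kN·m (hogging).
Span CE, ΣM about E: R_C^{CE}·12 = 0 + 383.4, so R_C^{CE} = 31.95 kN and R_E = 0 − 31.95 = -31.95 kN.

R_E = -31.95 kN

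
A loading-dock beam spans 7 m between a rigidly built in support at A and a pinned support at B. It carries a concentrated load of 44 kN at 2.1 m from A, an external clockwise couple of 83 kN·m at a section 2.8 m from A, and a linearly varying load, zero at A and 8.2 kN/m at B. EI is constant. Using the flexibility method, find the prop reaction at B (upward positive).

Choose R_B as the redundant. The primary structure is the cantilever fixed at A.
Free-end deflection of the primary structure under the applied loading (downward +):
  point load 44 at a = 2.1: Pa²(3L − a)/(6EI) = 611.2/EI
  clockwise couple 83 at a = 2.8: M₀a(2L − a)/(2EI) = 1301/EI
  triangular load, peak 8.2 at the free end: 11w₀L⁴/(120EI) = 1805/EI
  δ_0 = 3717/EI
Tip deflection under a unit load at B: L³/(3EI) = 114.3/EI.
Compatibility at B: δ_0 − R_B·δ_{BB} = 0, so R_B = 3717/114.3 = 32.51 kN.

R_B = 32.51 kN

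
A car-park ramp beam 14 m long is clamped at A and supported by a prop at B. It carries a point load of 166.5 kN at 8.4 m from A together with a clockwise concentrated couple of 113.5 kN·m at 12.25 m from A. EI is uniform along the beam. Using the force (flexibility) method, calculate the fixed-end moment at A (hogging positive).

Choose R_B as the redundant. The primary structure is the cantilever fixed at A.
Primary-structure tip deflection at B by superposition:
  point load 166.5 at a = 8.4: Pa²(3L − a)/(6EI) = 65790/EI
  clockwise couple 113.5 at a = 12.25: M₀a(2L − a)/(2EI) = 10949/EI
  δ_0 = 76739/EI
Flexibility coefficient — unit upward force at B: δ_{BB} = L³/(3EI) = 914.7/EI.
Compatibility at B: δ_0 − R_B·δ_{BB} = 0, so R_B = 76739/914.7 = 83.9 kN.
Moment equilibrium about A: M_A = Σ(load moments about A) − R_B·L = 1512 − 83.9×14 = 337.5 kN·m.

M_A = 337.5 kN·m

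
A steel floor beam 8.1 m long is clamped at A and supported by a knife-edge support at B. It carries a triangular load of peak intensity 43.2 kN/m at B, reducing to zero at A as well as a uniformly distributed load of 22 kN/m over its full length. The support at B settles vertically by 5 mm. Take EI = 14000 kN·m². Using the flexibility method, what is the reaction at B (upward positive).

Remove the prop at B; the released (primary) structure is a cantilever built in at A.
Free-end deflection of the primary structure under the applied loading (downward +):
  triangular load, peak 43.2 at the free end: 11w₀L⁴/(120EI) = 17047/EI
  UDL 22: wL⁴/(8EI) = 11838/EI
  δ_0 = 28884/EI
Tip deflection under a unit load at B: L³/(3EI) = 177.1/EI.
With EI = 14000 kN·m²: δ_0 = 2.0632 m and δ_{BB} = 0.012653 m/kN.
Compatibility — the beam at B must follow the support down by 0.005 m: δ_0 − R_B·δ_{BB} = 0.005, so R_B = (2.0632 − 0.005)/0.012653 = 162.7 kN.

R_B = 162.7 kN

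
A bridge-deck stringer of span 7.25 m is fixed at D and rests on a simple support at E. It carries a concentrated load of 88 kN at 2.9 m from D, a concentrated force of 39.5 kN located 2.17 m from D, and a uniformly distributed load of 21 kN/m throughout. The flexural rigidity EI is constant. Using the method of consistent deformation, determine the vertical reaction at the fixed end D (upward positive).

Choose R_E as the redundant. The primary structure is the cantilever fixed at D.
Free-end deflection of the primary structure under the applied loading (downward +):
  point load 88 at a = 2.9: Pa²(3L − a)/(6EI) = 2325/EI
  point load 39.5 at a = 2.17: Pa²(3L − a)/(6EI) = 607/EI
  UDL 21: wL⁴/(8EI) = 7252/EI
  δ_0 = 10184/EI
Flexibility coefficient — unit upward force at E: δ_{EE} = L³/(3EI) = 127/EI.
Compatibility at E: δ_0 − R_E·δ_{EE} = 0, so R_E = 10184/127 = 80.18 kN.
Vertical equilibrium: R_D = ΣP − R_E = 279.8 − 80.18 = 199.6 kN.

R_D = 199.6 kN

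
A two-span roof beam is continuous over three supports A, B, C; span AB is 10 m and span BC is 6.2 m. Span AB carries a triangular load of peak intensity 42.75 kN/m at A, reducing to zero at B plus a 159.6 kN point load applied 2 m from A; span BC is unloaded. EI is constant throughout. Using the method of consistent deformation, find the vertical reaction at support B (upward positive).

R_B = 168.1 kN

Release continuity at B by inserting a hinge; the redundant is the internal moment M_B. The primary structure is two simply-supported spans AB and BC.
End slopes at the hinge B, treating each span as simply supported:
  span AB: triangular load, peak 42.75: 7w₀L³/(360EI) = 831.2/EI
  span AB: point load 159.6 at a = 2: Pab(L + a)/(6LEI) = 510.7/EI
  relative rotation θ_0 = (1342 + 0)/EI = 1342/EI
A unit hogging moment at B produces rotation L₁/(3EI) + L₂/(3EI) = 5.4/EI.
Slope continuity at B: θ_0 = M_B·5.4/EI, so M_B = 1342/5.4 = 248.5 kN·m (hogging).
Span AB, ΣM about A with M_B applied at B: R_B^{AB}·10 = 1032 + 248.5, so R_B^{AB} = 128 kN and R_A = 373.4 − 128 = 245.3 kN.
Span BC, ΣM about C: R_B^{BC}·6.2 = 0 + 248.5, so R_B^{BC} = 40.08 kN and R_C = 0 − 40.08 = -40.08 kN.
R_B = 128 + 40.08 = 168.1 kN.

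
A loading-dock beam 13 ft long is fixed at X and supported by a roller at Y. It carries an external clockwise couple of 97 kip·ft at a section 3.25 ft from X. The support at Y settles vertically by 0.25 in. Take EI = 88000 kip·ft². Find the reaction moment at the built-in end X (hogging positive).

M_X = 65.89 kip·ft

Take the reaction at Y as the redundant and release it; the primary structure is a cantilever fixed at X.
Deflection at Y on the released cantilever, summing each load's contribution:
  clockwise couple 97 at a = 3.25: M₀a(2L − a)/(2EI) = 3586/EI
Tip deflection under a unit load at Y: L³/(3EI) = 732.3/EI.
With EI = 88000 kip·ft²: δ_0 = 0.04075 ft and δ_{YY} = 0.008322 ft/kip.
Compatibility — the beam at Y must follow the support down by 0.02083 ft: δ_0 − R_Y·δ_{YY} = 0.02083, so R_Y = (0.04075 − 0.02083)/0.008322 = 2.393 kip.
Moment equilibrium about X: M_X = Σ(load moments about X) − R_Y·L = 97 − 2.393×13 = 65.89 kip·ft.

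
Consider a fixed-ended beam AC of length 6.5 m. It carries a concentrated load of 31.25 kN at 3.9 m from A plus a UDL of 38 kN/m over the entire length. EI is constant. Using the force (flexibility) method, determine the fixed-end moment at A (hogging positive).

Release both end moments; the primary structure is a simply-supported span AC with redundants M_A and M_C.
Simple-span end rotations at A and C under the given loads:
  at A: point load 31.25 at a = 3.9: Pab(L + b)/(6LEI) = 73.94/EI
  at C: point load 31.25 at a = 3.9: Pab(L + a)/(6LEI) = 84.5/EI
  at A: UDL 38: wL³/(24EI) = 434.8/EI
  at C: UDL 38: wL³/(24EI) = 434.8/EI
  θ_A0 = 508.8/EI,  θ_C0 = 519.3/EI
Flexibility coefficients: a unit moment at one end gives L/(3EI) there and L/(6EI) at the far end, so f₁₁ = f₂₂ = 2.167/EI and f₁₂ = f₂₁ = 1.083/EI.
Compatibility — zero rotation at each built-in end:
  2.167 M_A + 1.083 M_C = 508.8
  1.083 M_A + 2.167 M_C = 519.3
Solving the pair gives M_A = 153.3 kN·m and M_C = 163 kN·m (hogging).

M_A = 153.3 kN·m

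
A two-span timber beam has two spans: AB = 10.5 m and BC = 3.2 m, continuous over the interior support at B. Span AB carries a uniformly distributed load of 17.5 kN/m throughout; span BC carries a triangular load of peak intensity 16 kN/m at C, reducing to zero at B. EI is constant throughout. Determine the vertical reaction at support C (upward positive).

Insert a hinge at B; M_B is the redundant, and each span becomes simply supported.
Rotations at B on the released spans (each span's end-slope, ×1/EI):
  span AB: UDL 17.5: wL³/(24EI) = 844.1/EI
  span BC: triangular load, peak 16: 7w₀L³/(360EI) = 10.19/EI
  relative rotation θ_0 = (844.1 + 10.19)/EI = 854.3/EI
A unit hogging moment at B produces rotation L₁/(3EI) + L₂/(3EI) = 4.567/EI.
Compatibility: M_B·(L₁+L₂)/(3EI) = θ_0, giving M_B = 187.1 kN·m (hogging).
Span BC, ΣM about C: R_B^{BC}·3.2 = 27.31 + 187.1, so R_B^{BC} = 66.99 kN and R_C = 25.6 − 66.99 = -41.39 kN.

R_C = -41.39 kN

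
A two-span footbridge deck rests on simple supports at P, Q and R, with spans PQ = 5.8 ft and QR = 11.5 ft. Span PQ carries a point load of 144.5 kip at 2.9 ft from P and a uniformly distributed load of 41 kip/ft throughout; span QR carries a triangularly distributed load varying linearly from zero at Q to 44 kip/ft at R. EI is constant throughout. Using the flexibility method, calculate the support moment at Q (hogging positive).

Take M_Q as the redundant. Released structure: two simple spans PQ and QR with a hinge at Q.
Discontinuity in slope at Q on the released structure — sum the simple-span end rotations:
  span PQ: point load 144.5 at a = 2.9: Pab(L + a)/(6LEI) = 303.8/EI
  span PQ: UDL 41: wL³/(24EI) = 333.3/EI
  span QR: triangular load, peak 44: 7w₀L³/(360EI) = 1301/EI
  relative rotation θ_0 = (637.1 + 1301)/EI = 1938/EI
A unit hogging moment at Q produces rotation L₁/(3EI) + L₂/(3EI) = 5.767/EI.
Compatibility: M_Q·(L₁+L₂)/(3EI) = θ_0, giving M_Q = 336.1 kip·ft (hogging).

M_Q = 336.1 kip·ft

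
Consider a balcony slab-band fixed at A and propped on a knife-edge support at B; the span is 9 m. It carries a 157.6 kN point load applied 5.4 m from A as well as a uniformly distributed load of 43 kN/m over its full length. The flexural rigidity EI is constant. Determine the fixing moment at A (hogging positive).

M_A = 673.7 kN·m

Release the roller at B. Primary structure: cantilever fixed at A.
Deflection at B on the released cantilever, summing each load's contribution:
  point load 157.6 at a = 5.4: Pa²(3L − a)/(6EI) = 16544/EI
  UDL 43: wL⁴/(8EI) = 35265/EI
  δ_0 = 51810/EI
Flexibility coefficient — unit upward force at B: δ_{BB} = L³/(3EI) = 243/EI.
Compatibility at B: δ_0 − R_B·δ_{BB} = 0, so R_B = 51810/243 = 213.2 kN.
Moment equilibrium about A: M_A = Σ(load moments about A) − R_B·L = 2593 − 213.2×9 = 673.7 kN·m.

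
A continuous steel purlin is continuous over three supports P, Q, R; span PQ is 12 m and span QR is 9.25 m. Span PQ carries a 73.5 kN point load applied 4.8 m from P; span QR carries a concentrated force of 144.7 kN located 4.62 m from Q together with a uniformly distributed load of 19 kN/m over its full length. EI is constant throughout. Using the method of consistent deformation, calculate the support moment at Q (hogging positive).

M_Q = 281.4 kN·m

Release continuity at Q by inserting a hinge; the redundant is the internal moment M_Q. The primary structure is two simply-supported spans PQ and QR.
Discontinuity in slope at Q on the released structure — sum the simple-span end rotations:
  span PQ: point load 73.5 at a = 4.8: Pab(L + a)/(6LEI) = 592.7/EI
  span QR: point load 144.7 at a = 4.62: Pab(L + b)/(6LEI) = 774.1/EI
  span QR: UDL 19: wL³/(24EI) = 626.6/EI
  relative rotation θ_0 = (592.7 + 1401)/EI = 1993/EI
A unit hogging moment at Q produces rotation L₁/(3EI) + L₂/(3EI) = 7.083/EI.
Compatibility: M_Q·(L₁+L₂)/(3EI) = θ_0, giving M_Q = 281.4 kN·m (hogging).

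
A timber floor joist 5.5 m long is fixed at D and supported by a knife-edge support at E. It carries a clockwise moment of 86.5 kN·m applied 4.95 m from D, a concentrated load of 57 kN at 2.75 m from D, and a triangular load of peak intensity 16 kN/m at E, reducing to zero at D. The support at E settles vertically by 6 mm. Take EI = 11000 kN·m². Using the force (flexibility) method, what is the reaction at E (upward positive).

R_E = 64.18 kN

Choose R_E as the redundant. The primary structure is the cantilever fixed at D.
Downward deflection at the released point E due to the loads:
  clockwise couple 86.5 at a = 4.95: M₀a(2L − a)/(2EI) = 1295/EI
  point load 57 at a = 2.75: Pa²(3L − a)/(6EI) = 987.9/EI
  triangular load, peak 16 at the free end: 11w₀L⁴/(120EI) = 1342/EI
  δ_0 = 3625/EI
Tip deflection under a unit load at E: L³/(3EI) = 55.46/EI.
With EI = 11000 kN·m²: δ_0 = 0.32956 m and δ_{EE} = 0.005042 m/kN.
Compatibility — the beam at E must follow the support down by 0.006 m: δ_0 − R_E·δ_{EE} = 0.006, so R_E = (0.32956 − 0.006)/0.005042 = 64.18 kN.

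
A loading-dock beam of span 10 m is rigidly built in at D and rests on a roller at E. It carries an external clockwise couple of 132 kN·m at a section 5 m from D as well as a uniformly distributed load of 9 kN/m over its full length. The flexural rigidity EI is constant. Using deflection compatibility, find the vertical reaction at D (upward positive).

R_D = 41.4 kN

Remove the prop at E; the released (primary) structure is a cantilever built in at D.
Downward deflection at the released point E due to the loads:
  clockwise couple 132 at a = 5: M₀a(2L − a)/(2EI) = 4950/EI
  UDL 9: wL⁴/(8EI) = 11250/EI
  δ_0 = 16200/EI
Flexibility coefficient — unit upward force at E: δ_{EE} = L³/(3EI) = 333.3/EI.
The prop prevents deflection at E: R_E = δ_0/δ_{EE} = 16200/333.3 = 48.6 kN.
Vertical equilibrium: R_D = ΣP − R_E = 90 − 48.6 = 41.4 kN.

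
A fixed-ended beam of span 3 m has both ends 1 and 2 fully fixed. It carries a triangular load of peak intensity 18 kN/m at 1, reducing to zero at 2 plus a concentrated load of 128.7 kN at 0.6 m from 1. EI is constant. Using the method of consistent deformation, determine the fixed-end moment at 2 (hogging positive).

M_2 = 17.76 kN·m

Take the two fixed-end moments M_1, M_2 as redundants; the released structure is the simple span 12.
Simple-span end rotations at 1 and 2 under the given loads:
  at 1: triangular load, peak 18: w₀L³/(45EI) = 10.8/EI
  at 2: triangular load, peak 18: 7w₀L³/(360EI) = 9.45/EI
  at 1: point load 128.7 at a = 0.6: Pab(L + b)/(6LEI) = 55.6/EI
  at 2: point load 128.7 at a = 0.6: Pab(L + a)/(6LEI) = 37.07/EI
  θ_10 = 66.4/EI,  θ_20 = 46.52/EI
Flexibility coefficients: a unit moment at one end gives L/(3EI) there and L/(6EI) at the far end, so f₁₁ = f₂₂ = 1/EI and f₁₂ = f₂₁ = 0.5/EI.
Compatibility — zero rotation at each built-in end:
  1 M_1 + 0.5 M_2 = 66.4
  0.5 M_1 + 1 M_2 = 46.52
Solving the pair gives M_1 = 57.52 kN·m and M_2 = 17.76 kN·m (hogging).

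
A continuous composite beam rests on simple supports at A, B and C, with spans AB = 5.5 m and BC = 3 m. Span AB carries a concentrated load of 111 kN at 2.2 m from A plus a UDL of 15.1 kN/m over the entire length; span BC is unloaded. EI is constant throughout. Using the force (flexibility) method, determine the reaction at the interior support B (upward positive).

R_B = 139.1 kN

Insert a hinge at B; M_B is the redundant, and each span becomes simply supported.
Rotations at B on the released spans (each span's end-slope, ×1/EI):
  span AB: point load 111 at a = 2.2: Pab(L + a)/(6LEI) = 188/EI
  span AB: UDL 15.1: wL³/(24EI) = 104.7/EI
  relative rotation θ_0 = (292.7 + 0)/EI = 292.7/EI
A unit hogging moment at B produces rotation L₁/(3EI) + L₂/(3EI) = 2.833/EI.
Slope continuity at B: θ_0 = M_B·2.833/EI, so M_B = 292.7/2.833 = 103.3 kN·m (hogging).
Span AB, ΣM about A with M_B applied at B: R_B^{AB}·5.5 = 472.6 + 103.3, so R_B^{AB} = 104.7 kN and R_A = 194.1 − 104.7 = 89.34 kN.
Span BC, ΣM about C: R_B^{BC}·3 = 0 + 103.3, so R_B^{BC} = 34.44 kN and R_C = 0 − 34.44 = -34.44 kN.
R_B = 104.7 + 34.44 = 139.1 kN.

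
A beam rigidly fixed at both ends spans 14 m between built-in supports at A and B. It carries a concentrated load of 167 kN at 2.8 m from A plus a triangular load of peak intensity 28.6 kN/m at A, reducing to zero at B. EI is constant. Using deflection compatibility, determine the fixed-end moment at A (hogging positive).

M_A = 579.5 kN·m

Take the two fixed-end moments M_A, M_B as redundants; the released structure is the simple span AB.
End rotations of the released simple span under the applied load (×1/EI):
  at A: point load 167 at a = 2.8: Pab(L + b)/(6LEI) = 1571/EI
  at B: point load 167 at a = 2.8: Pab(L + a)/(6LEI) = 1047/EI
  at A: triangular load, peak 28.6: w₀L³/(45EI) = 1744/EI
  at B: triangular load, peak 28.6: 7w₀L³/(360EI) = 1526/EI
  θ_A0 = 3315/EI,  θ_B0 = 2573/EI
Flexibility coefficients: a unit moment at one end gives L/(3EI) there and L/(6EI) at the far end, so f₁₁ = f₂₂ = 4.667/EI and f₁₂ = f₂₁ = 2.333/EI.
Compatibility — zero rotation at each built-in end:
  4.667 M_A + 2.333 M_B = 3315
  2.333 M_A + 4.667 M_B = 2573
Solving the pair gives M_A = 579.5 kN·m and M_B = 261.7 kN·m (hogging).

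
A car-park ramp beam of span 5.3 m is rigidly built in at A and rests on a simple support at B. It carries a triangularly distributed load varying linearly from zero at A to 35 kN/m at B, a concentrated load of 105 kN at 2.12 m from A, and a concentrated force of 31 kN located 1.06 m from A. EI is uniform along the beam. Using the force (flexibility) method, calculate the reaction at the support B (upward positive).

Release the roller at B. Primary structure: cantilever fixed at A.
Downward deflection at the released point B due to the loads:
  triangular load, peak 35 at the free end: 11w₀L⁴/(120EI) = 2532/EI
  point load 105 at a = 2.12: Pa²(3L − a)/(6EI) = 1084/EI
  point load 31 at a = 1.06: Pa²(3L − a)/(6EI) = 86.15/EI
  δ_0 = 3702/EI
Flexibility coefficient — unit upward force at B: δ_{BB} = L³/(3EI) = 49.63/EI.
The prop prevents deflection at B: R_B = δ_0/δ_{BB} = 3702/49.63 = 74.59 kN.

R_B = 74.59 kN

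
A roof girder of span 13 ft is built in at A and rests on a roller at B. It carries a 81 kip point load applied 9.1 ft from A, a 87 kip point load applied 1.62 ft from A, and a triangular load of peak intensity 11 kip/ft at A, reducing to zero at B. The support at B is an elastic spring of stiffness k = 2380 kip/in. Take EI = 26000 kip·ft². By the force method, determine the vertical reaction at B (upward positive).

Remove the prop at B; the released (primary) structure is a cantilever built in at A.
Primary-structure tip deflection at B by superposition:
  point load 81 at a = 9.1: Pa²(3L − a)/(6EI) = 33426/EI
  point load 87 at a = 1.62: Pa²(3L − a)/(6EI) = 1422/EI
  triangular load, peak 11 at the fixed end: w₀L⁴/(30EI) = 10472/EI
  δ_0 = 45321/EI
Tip deflection under a unit load at B: L³/(3EI) = 732.3/EI.
With EI = 26000 kip·ft²: δ_0 = 1.7431 ft and δ_{BB} = 0.028167 ft/kip.
Compatibility — the spring shortens by R_B/k under the reaction it provides: δ_0 − R_B·δ_{BB} = R_B/k. With 1/k = 1/(2380×12) ft/kip = 0.000035 ft/kip, R_B = δ_0 / (δ_{BB} + 1/k) = 1.7431 / (0.028167 + 0.000035) = 61.81 kip.

R_B = 61.81 kip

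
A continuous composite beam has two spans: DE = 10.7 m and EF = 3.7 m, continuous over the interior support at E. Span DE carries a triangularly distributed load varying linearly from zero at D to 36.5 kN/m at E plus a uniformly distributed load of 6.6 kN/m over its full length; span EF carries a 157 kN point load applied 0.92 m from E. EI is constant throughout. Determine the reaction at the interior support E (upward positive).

Release continuity at E by inserting a hinge; the redundant is the internal moment M_E. The primary structure is two simply-supported spans DE and EF.
End slopes at the hinge E, treating each span as simply supported:
  span DE: triangular load, peak 36.5: w₀L³/(45EI) = 993.6/EI
  span DE: UDL 6.6: wL³/(24EI) = 336.9/EI
  span EF: point load 157 at a = 0.92: Pab(L + b)/(6LEI) = 117.2/EI
  relative rotation θ_0 = (1331 + 117.2)/EI = 1448/EI
A unit hogging moment at E produces rotation L₁/(3EI) + L₂/(3EI) = 4.8/EI.
Compatibility: M_E·(L₁+L₂)/(3EI) = θ_0, giving M_E = 301.6 kN·m (hogging).
Span DE, ΣM about D with M_E applied at E: R_E^{DE}·10.7 = 1771 + 301.6, so R_E^{DE} = 193.7 kN and R_D = 265.9 − 193.7 = 72.21 kN.
Span EF, ΣM about F: R_E^{EF}·3.7 = 436.5 + 301.6, so R_E^{EF} = 199.5 kN and R_F = 157 − 199.5 = -42.48 kN.
R_E = 193.7 + 199.5 = 393.2 kN.

R_E = 393.2 kN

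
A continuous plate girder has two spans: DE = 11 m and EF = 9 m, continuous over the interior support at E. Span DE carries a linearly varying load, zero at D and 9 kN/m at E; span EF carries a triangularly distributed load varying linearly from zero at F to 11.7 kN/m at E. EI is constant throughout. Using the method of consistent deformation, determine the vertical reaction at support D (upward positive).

R_D = 10.29 kN

Release continuity at E by inserting a hinge; the redundant is the internal moment M_E. The primary structure is two simply-supported spans DE and EF.
Discontinuity in slope at E on the released structure — sum the simple-span end rotations:
  span DE: triangular load, peak 9: w₀L³/(45EI) = 266.2/EI
  span EF: triangular load, peak 11.7: w₀L³/(45EI) = 189.5/EI
  relative rotation θ_0 = (266.2 + 189.5)/EI = 455.7/EI
A unit hogging moment at E produces rotation L₁/(3EI) + L₂/(3EI) = 6.667/EI.
Slope continuity at E: θ_0 = M_E·6.667/EI, so M_E = 455.7/6.667 = 68.36 kN·m (hogging).
Span DE, ΣM about D with M_E applied at E: R_E^{DE}·11 = 363 + 68.36, so R_E^{DE} = 39.21 kN and R_D = 49.5 − 39.21 = 10.29 kN.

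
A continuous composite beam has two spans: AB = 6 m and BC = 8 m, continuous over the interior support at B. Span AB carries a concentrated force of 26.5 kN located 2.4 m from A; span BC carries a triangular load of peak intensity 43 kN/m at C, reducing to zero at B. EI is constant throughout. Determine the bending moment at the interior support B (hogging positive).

M_B = 103.2 kN·m

Release continuity at B by inserting a hinge; the redundant is the internal moment M_B. The primary structure is two simply-supported spans AB and BC.
Discontinuity in slope at B on the released structure — sum the simple-span end rotations:
  span AB: point load 26.5 at a = 2.4: Pab(L + a)/(6LEI) = 53.42/EI
  span BC: triangular load, peak 43: 7w₀L³/(360EI) = 428.1/EI
  relative rotation θ_0 = (53.42 + 428.1)/EI = 481.5/EI
A unit hogging moment at B produces rotation L₁/(3EI) + L₂/(3EI) = 4.667/EI.
Slope continuity at B: θ_0 = M_B·4.667/EI, so M_B = 481.5/4.667 = 103.2 kN·m (hogging).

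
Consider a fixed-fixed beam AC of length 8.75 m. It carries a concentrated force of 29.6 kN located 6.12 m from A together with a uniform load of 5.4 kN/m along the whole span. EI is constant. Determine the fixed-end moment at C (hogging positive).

Release both end moments; the primary structure is a simply-supported span AC with redundants M_A and M_C.
Simple-span end rotations at A and C under the given loads:
  at A: point load 29.6 at a = 6.12: Pab(L + b)/(6LEI) = 103.3/EI
  at C: point load 29.6 at a = 6.12: Pab(L + a)/(6LEI) = 134.9/EI
  at A: UDL 5.4: wL³/(24EI) = 150.7/EI
  at C: UDL 5.4: wL³/(24EI) = 150.7/EI
  θ_A0 = 254/EI,  θ_C0 = 285.7/EI
Flexibility coefficients: a unit moment at one end gives L/(3EI) there and L/(6EI) at the far end, so f₁₁ = f₂₂ = 2.917/EI and f₁₂ = f₂₁ = 1.458/EI.
Compatibility — zero rotation at each built-in end:
  2.917 M_A + 1.458 M_C = 254
  1.458 M_A + 2.917 M_C = 285.7
Solving the pair gives M_A = 50.82 kN·m and M_C = 72.54 kN·m (hogging).

M_C = 72.54 kN·m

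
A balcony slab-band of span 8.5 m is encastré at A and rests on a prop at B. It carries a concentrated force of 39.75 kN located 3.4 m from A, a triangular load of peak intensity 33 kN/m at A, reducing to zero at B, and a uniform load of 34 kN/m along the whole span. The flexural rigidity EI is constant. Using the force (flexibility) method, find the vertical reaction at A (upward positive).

Take the reaction at B as the redundant and release it; the primary structure is a cantilever fixed at A.
Primary-structure tip deflection at B by superposition:
  point load 39.75 at a = 3.4: Pa²(3L − a)/(6EI) = 1693/EI
  triangular load, peak 33 at the fixed end: w₀L⁴/(30EI) = 5742/EI
  UDL 34: wL⁴/(8EI) = 22185/EI
  δ_0 = 29620/EI
Tip deflection under a unit load at B: L³/(3EI) = 204.7/EI.
The prop prevents deflection at B: R_B = δ_0/δ_{BB} = 29620/204.7 = 144.7 kN.
Vertical equilibrium: R_A = ΣP − R_B = 469 − 144.7 = 324.3 kN.

R_A = 324.3 kN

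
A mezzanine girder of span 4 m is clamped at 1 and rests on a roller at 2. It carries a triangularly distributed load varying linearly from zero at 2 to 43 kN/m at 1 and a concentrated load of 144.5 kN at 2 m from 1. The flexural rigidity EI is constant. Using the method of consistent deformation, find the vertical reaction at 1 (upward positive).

R_1 = 168.1 kN

Take the reaction at 2 as the redundant and release it; the primary structure is a cantilever fixed at 1.
Primary-structure tip deflection at 2 by superposition:
  triangular load, peak 43 at the fixed end: w₀L⁴/(30EI) = 366.9/EI
  point load 144.5 at a = 2: Pa²(3L − a)/(6EI) = 963.3/EI
  δ_0 = 1330/EI
Tip deflection under a unit load at 2: L³/(3EI) = 21.33/EI.
Compatibility at 2: δ_0 − R_2·δ_{22} = 0, so R_2 = 1330/21.33 = 62.36 kN.
Vertical equilibrium: R_1 = ΣP − R_2 = 230.5 − 62.36 = 168.1 kN.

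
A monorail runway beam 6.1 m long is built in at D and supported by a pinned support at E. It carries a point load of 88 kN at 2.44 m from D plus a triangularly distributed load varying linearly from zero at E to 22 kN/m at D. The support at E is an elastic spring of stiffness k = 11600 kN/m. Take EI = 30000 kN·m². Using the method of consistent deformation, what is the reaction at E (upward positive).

R_E = 30.68 kN

Remove the prop at E; the released (primary) structure is a cantilever built in at D.
Primary-structure tip deflection at E by superposition:
  point load 88 at a = 2.44: Pa²(3L − a)/(6EI) = 1385/EI
  triangular load, peak 22 at the fixed end: w₀L⁴/(30EI) = 1015/EI
  δ_0 = 2400/EI
Flexibility coefficient — unit upward force at E: δ_{EE} = L³/(3EI) = 75.66/EI.
With EI = 30000 kN·m²: δ_0 = 0.080008 m and δ_{EE} = 0.002522 m/kN.
Compatibility — the spring shortens by R_E/k under the reaction it provides: δ_0 − R_E·δ_{EE} = R_E/k. With 1/k = 0.000086 m/kN, R_E = δ_0 / (δ_{EE} + 1/k) = 0.080008 / (0.002522 + 0.000086) = 30.68 kN.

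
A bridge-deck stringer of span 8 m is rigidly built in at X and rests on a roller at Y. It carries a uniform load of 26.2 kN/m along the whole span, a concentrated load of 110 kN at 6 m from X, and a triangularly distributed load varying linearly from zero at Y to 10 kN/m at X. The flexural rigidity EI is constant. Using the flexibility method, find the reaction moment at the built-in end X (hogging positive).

M_X = 355.4 kN·m

Release the roller at Y. Primary structure: cantilever fixed at X.
Downward deflection at the released point Y due to the loads:
  UDL 26.2: wL⁴/(8EI) = 13414/EI
  point load 110 at a = 6: Pa²(3L − a)/(6EI) = 11880/EI
  triangular load, peak 10 at the fixed end: w₀L⁴/(30EI) = 1365/EI
  δ_0 = 26660/EI
Tip deflection under a unit load at Y: L³/(3EI) = 170.7/EI.
Compatibility at Y: δ_0 − R_Y·δ_{YY} = 0, so R_Y = 26660/170.7 = 156.2 kN.
Moment equilibrium about X: M_X = Σ(load moments about X) − R_Y·L = 1605 − 156.2×8 = 355.4 kN·m.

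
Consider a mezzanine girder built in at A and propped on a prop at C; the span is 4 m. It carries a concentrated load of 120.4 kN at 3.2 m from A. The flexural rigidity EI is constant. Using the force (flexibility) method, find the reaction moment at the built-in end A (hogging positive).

M_A = 46.23 kN·m

Take the reaction at C as the redundant and release it; the primary structure is a cantilever fixed at A.
Free-end deflection of the primary structure under the applied loading (downward +):
  point load 120.4 at a = 3.2: Pa²(3L − a)/(6EI) = 1808/EI
Tip deflection under a unit load at C: L³/(3EI) = 21.33/EI.
The prop prevents deflection at C: R_C = δ_0/δ_{CC} = 1808/21.33 = 84.76 kN.
Moment equilibrium about A: M_A = Σ(load moments about A) − R_C·L = 385.3 − 84.76×4 = 46.23 kN·m.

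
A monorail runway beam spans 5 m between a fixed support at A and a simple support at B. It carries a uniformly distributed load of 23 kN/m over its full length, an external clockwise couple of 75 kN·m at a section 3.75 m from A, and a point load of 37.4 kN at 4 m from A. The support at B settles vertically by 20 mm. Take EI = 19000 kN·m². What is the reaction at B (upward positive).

Remove the prop at B; the released (primary) structure is a cantilever built in at A.
Primary-structure tip deflection at B by superposition:
  UDL 23: wL⁴/(8EI) = 1797/EI
  clockwise couple 75 at a = 3.75: M₀a(2L − a)/(2EI) = 878.9/EI
  point load 37.4 at a = 4: Pa²(3L − a)/(6EI) = 1097/EI
  δ_0 = 3773/EI
Tip deflection under a unit load at B: L³/(3EI) = 41.67/EI.
With EI = 19000 kN·m²: δ_0 = 0.19857 m and δ_{BB} = 0.002193 m/kN.
Compatibility — the beam at B must follow the support down by 0.02 m: δ_0 − R_B·δ_{BB} = 0.02, so R_B = (0.19857 − 0.02)/0.002193 = 81.43 kN.

R_B = 81.43 kN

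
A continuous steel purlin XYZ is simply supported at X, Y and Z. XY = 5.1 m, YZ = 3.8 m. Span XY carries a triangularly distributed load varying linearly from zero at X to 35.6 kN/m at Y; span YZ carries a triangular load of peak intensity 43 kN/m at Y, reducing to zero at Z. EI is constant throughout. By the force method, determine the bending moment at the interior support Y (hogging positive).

Take M_Y as the redundant. Released structure: two simple spans XY and YZ with a hinge at Y.
End slopes at the hinge Y, treating each span as simply supported:
  span XY: triangular load, peak 35.6: w₀L³/(45EI) = 104.9/EI
  span YZ: triangular load, peak 43: w₀L³/(45EI) = 52.43/EI
  relative rotation θ_0 = (104.9 + 52.43)/EI = 157.4/EI
A unit hogging moment at Y produces rotation L₁/(3EI) + L₂/(3EI) = 2.967/EI.
Compatibility: M_Y·(L₁+L₂)/(3EI) = θ_0, giving M_Y = 53.05 kN·m (hogging).

M_Y = 53.05 kN·m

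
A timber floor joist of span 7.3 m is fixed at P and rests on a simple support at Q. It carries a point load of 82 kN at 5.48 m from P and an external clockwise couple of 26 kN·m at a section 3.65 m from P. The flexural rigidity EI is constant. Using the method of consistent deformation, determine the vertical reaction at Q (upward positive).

R_Q = 55.98 kN

Remove the prop at Q; the released (primary) structure is a cantilever built in at P.
Primary-structure tip deflection at Q by superposition:
  point load 82 at a = 5.48: Pa²(3L − a)/(6EI) = 6739/EI
  clockwise couple 26 at a = 3.65: M₀a(2L − a)/(2EI) = 519.6/EI
  δ_0 = 7259/EI
Tip deflection under a unit load at Q: L³/(3EI) = 129.7/EI.
The prop prevents deflection at Q: R_Q = δ_0/δ_{QQ} = 7259/129.7 = 55.98 kN.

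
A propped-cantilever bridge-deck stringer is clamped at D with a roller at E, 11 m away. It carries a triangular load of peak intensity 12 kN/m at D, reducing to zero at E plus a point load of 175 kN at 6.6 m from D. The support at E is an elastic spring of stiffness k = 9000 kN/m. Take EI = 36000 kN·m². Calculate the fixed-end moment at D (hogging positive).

M_D = 428.9 kN·m

Choose R_E as the redundant. The primary structure is the cantilever fixed at D.
Primary-structure tip deflection at E by superposition:
  triangular load, peak 12 at the fixed end: w₀L⁴/(30EI) = 5856/EI
  point load 175 at a = 6.6: Pa²(3L − a)/(6EI) = 33541/EI
  δ_0 = 39398/EI
Flexibility coefficient — unit upward force at E: δ_{EE} = L³/(3EI) = 443.7/EI.
With EI = 36000 kN·m²: δ_0 = 1.0944 m and δ_{EE} = 0.012324 m/kN.
Compatibility — the spring shortens by R_E/k under the reaction it provides: δ_0 − R_E·δ_{EE} = R_E/k. With 1/k = 0.000111 m/kN, R_E = δ_0 / (δ_{EE} + 1/k) = 1.0944 / (0.012324 + 0.000111) = 88.01 kN.
Moment equilibrium about D: M_D = Σ(load moments about D) − R_E·L = 1397 − 88.01×11 = 428.9 kN·m.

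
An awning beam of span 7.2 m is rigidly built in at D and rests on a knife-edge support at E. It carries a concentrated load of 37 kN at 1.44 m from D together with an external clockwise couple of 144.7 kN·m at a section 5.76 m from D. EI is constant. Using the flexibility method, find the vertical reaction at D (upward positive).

R_D = 5.988 kN

Take the reaction at E as the redundant and release it; the primary structure is a cantilever fixed at D.
Primary-structure tip deflection at E by superposition:
  point load 37 at a = 1.44: Pa²(3L − a)/(6EI) = 257.8/EI
  clockwise couple 144.7 at a = 5.76: M₀a(2L − a)/(2EI) = 3601/EI
  δ_0 = 3858/EI
Tip deflection under a unit load at E: L³/(3EI) = 124.4/EI.
Compatibility at E: δ_0 − R_E·δ_{EE} = 0, so R_E = 3858/124.4 = 31.01 kN.
Vertical equilibrium: R_D = ΣP − R_E = 37 − 31.01 = 5.988 kN.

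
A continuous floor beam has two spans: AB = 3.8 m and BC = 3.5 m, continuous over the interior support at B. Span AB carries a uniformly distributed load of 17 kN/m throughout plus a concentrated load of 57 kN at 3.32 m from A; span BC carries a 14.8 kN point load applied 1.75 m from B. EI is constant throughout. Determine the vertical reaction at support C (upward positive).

R_C = -1.825 kN

Release continuity at B by inserting a hinge; the redundant is the internal moment M_B. The primary structure is two simply-supported spans AB and BC.
Rotations at B on the released spans (each span's end-slope, ×1/EI):
  span AB: UDL 17: wL³/(24EI) = 38.87/EI
  span AB: point load 57 at a = 3.32: Pab(L + a)/(6LEI) = 28.37/EI
  span BC: point load 14.8 at a = 1.75: Pab(L + b)/(6LEI) = 11.33/EI
  relative rotation θ_0 = (67.23 + 11.33)/EI = 78.56/EI
A unit hogging moment at B produces rotation L₁/(3EI) + L₂/(3EI) = 2.433/EI.
Slope continuity at B: θ_0 = M_B·2.433/EI, so M_B = 78.56/2.433 = 32.29 kN·m (hogging).
Span BC, ΣM about C: R_B^{BC}·3.5 = 25.9 + 32.29, so R_B^{BC} = 16.62 kN and R_C = 14.8 − 16.62 = -1.825 kN.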